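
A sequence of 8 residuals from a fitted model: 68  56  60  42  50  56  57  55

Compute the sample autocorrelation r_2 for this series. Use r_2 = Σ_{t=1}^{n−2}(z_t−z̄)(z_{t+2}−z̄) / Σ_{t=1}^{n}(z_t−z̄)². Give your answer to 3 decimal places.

Mean z̄ = (68 + 56 + 60 + 42 + 50 + 56 + 57 + 55)/8 = 55.5000
Numerator Σ_{t=1}^{6}(z_t−z̄)(z_{t+2}−z̄) = 9.5000
Denominator Σ(z_t−z̄)² = 392.0000
r_2 = 9.5000 / 392.0000 = 0.024

0.024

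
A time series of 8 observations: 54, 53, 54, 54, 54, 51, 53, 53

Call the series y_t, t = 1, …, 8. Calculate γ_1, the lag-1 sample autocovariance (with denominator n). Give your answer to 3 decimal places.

Mean ȳ = (54 + 53 + 54 + 54 + 54 + 51 + 53 + 53)/8 = 53.2500
Deviations: 0.7500, -0.2500, 0.7500, 0.7500, 0.7500, -2.2500, -0.2500, -0.2500
Σ_{t=1}^{7}(y_t−ȳ)(y_{t+1}−ȳ) = -0.3125
γ_1 = -0.3125 / 8 = -0.039

-0.039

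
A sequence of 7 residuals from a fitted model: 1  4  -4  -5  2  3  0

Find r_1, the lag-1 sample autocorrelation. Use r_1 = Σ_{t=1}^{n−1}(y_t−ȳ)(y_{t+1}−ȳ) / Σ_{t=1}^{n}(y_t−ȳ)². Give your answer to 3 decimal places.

0.056

Mean ȳ = (1 + 4 − 4 − 5 + 2 + 3 + 0)/7 = 0.1429
Deviations from mean: 0.8571, 3.8571, -4.1429, -5.1429, 1.8571, 2.8571, -0.1429
Numerator Σ_{t=1}^{6}(y_t−ȳ)(y_{t+1}−ȳ) = 3.9796
Denominator Σ(y_t−ȳ)² = 70.8571
r_1 = 3.9796 / 70.8571 = 0.056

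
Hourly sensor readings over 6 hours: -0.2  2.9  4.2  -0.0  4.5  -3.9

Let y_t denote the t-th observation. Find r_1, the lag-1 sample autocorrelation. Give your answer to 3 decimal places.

-0.422

Mean ȳ = (-0.2 + 2.9 + 4.2 − 0.0 + 4.5 − 3.9)/6 = 1.2500
Deviations from mean: -1.4500, 1.6500, 2.9500, -1.2500, 3.2500, -5.1500
Numerator Σ_{t=1}^{5}(y_t−ȳ)(y_{t+1}−ȳ) = -22.0125
Denominator Σ(y_t−ȳ)² = 52.1750
r_1 = -22.0125 / 52.1750 = -0.422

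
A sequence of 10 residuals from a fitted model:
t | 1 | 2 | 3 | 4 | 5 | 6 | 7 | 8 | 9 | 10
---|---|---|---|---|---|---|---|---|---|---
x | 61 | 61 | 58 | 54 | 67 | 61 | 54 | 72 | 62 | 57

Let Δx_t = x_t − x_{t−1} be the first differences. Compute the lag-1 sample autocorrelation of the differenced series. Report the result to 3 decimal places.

First differences Δx: 0, -3, -4, 13, -6, -7, 18, -10, -5
Mean of differences = -0.4444
Numerator Σ(Δx_t−Δx̄)(Δx_{t+1}−Δx̄) = -331.7531
Denominator Σ(Δx_t−Δx̄)² = 726.2222
r_1(Δx) = -331.7531 / 726.2222 = -0.457

-0.457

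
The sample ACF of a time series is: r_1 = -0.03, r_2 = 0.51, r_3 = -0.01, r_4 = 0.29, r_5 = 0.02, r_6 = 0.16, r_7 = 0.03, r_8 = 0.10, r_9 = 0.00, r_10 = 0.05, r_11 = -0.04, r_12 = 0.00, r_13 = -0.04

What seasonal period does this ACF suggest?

2

The largest autocorrelation is r_2 = 0.51, with weaker echoes at lags 4 (0.29) and 6 (0.16); the remaining lags stay at or below 0.10.
The dominant spike at lag 2 indicates a seasonal period of 2.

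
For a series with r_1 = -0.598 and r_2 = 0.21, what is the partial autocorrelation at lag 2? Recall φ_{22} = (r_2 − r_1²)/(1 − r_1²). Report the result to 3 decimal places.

-0.230

φ_{22} = (r_2 − r_1²) / (1 − r_1²)
r_1² = (-0.598)² = 0.357604
Numerator = 0.21 − 0.3576 = -0.1476; denominator = 1 − 0.3576 = 0.6424
φ_{22} = -0.1476 / 0.6424 = -0.230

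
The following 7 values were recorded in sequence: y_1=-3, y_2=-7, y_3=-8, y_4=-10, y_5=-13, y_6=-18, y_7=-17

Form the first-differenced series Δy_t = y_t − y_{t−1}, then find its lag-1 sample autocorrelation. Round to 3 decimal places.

First differences Δy: -4, -1, -2, -3, -5, 1
Mean of differences = -2.3333
Numerator Σ(Δy_t−Δȳ)(Δy_{t+1}−Δȳ) = -9.1111
Denominator Σ(Δy_t−Δȳ)² = 23.3333
r_1(Δy) = -9.1111 / 23.3333 = -0.390

-0.390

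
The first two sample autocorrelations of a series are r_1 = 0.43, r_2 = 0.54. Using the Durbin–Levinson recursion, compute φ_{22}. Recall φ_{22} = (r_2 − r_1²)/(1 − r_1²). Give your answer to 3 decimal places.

φ_{22} = (r_2 − r_1²) / (1 − r_1²)
r_1² = (0.43)² = 0.1849
Numerator = 0.54 − 0.1849 = 0.3551; denominator = 1 − 0.1849 = 0.8151
φ_{22} = 0.3551 / 0.8151 = 0.436

0.436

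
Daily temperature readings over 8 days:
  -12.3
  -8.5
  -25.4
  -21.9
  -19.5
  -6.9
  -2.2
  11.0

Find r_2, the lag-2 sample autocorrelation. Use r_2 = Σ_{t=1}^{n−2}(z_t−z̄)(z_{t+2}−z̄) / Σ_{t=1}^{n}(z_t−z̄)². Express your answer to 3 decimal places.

0.094

Mean z̄ = (-12.3 − 8.5 − 25.4 − 21.9 − 19.5 − 6.9 − 2.2 + 11.0)/8 = -10.7125
Deviations from mean: -1.5875, 2.2125, -14.6875, -11.1875, -8.7875, 3.8125, 8.5125, 21.7125
Σ(z_t−z̄)(z_{t+2}−z̄) = (23.3164) + (-24.7523) + (129.0664) + (-42.6523) + (-74.8036) + (82.7789) = 92.9534
Denominator Σ(z_t−z̄)² = 983.9488
r_2 = 92.9534 / 983.9488 = 0.094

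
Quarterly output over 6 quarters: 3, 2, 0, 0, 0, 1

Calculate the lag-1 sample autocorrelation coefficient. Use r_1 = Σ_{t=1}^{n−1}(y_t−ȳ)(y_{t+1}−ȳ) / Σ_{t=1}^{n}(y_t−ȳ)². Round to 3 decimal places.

0.375

Mean ȳ = (3 + 2 + 0 + 0 + 0 + 1)/6 = 1.0000
Deviations from mean: 2.0000, 1.0000, -1.0000, -1.0000, -1.0000, 0.0000
Σ(y_t−ȳ)(y_{t+1}−ȳ) = (2.0000) + (-1.0000) + (1.0000) + (1.0000) + (0.0000) = 3.0000
Denominator Σ(y_t−ȳ)² = 8.0000
r_1 = 3.0000 / 8.0000 = 0.375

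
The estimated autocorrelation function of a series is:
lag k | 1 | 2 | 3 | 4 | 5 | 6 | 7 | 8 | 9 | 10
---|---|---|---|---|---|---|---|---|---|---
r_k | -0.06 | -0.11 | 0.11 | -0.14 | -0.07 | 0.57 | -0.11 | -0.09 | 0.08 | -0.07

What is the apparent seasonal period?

6

The largest autocorrelation is r_6 = 0.57; the remaining lags stay at or below 0.11.
The dominant spike at lag 6 indicates a seasonal period of 6.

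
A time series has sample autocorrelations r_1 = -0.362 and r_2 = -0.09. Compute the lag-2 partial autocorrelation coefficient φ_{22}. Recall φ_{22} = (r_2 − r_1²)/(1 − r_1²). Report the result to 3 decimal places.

φ_{22} = (r_2 − r_1²) / (1 − r_1²)
r_1² = (-0.362)² = 0.131044
Numerator = -0.09 − 0.1310 = -0.2210; denominator = 1 − 0.1310 = 0.8690
φ_{22} = -0.2210 / 0.8690 = -0.254

-0.254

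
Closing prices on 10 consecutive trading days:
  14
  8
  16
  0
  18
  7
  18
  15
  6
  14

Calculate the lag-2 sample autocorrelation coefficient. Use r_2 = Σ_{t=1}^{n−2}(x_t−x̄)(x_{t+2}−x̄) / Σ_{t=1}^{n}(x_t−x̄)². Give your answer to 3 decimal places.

Mean x̄ = (14 + 8 + 16 + 0 + 18 + 7 + 18 + 15 + 6 + 14)/10 = 11.6000
Numerator Σ_{t=1}^{8}(x_t−x̄)(x_{t+2}−x̄) = 131.4800
Denominator Σ(x_t−x̄)² = 324.4000
r_2 = 131.4800 / 324.4000 = 0.405

0.405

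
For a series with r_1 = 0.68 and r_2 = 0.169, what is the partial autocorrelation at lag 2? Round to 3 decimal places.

-0.546

φ_{22} = (r_2 − r_1²) / (1 − r_1²)
r_1² = (0.68)² = 0.4624
Numerator = 0.169 − 0.4624 = -0.2934; denominator = 1 − 0.4624 = 0.5376
φ_{22} = -0.2934 / 0.5376 = -0.546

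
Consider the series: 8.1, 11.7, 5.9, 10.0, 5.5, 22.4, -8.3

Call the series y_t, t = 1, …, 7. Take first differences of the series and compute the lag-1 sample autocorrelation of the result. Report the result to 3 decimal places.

First differences Δy: 3.6, -5.8, 4.1, -4.5, 16.9, -30.7
Mean of differences = -2.7333
Numerator Σ(Δy_t−Δȳ)(Δy_{t+1}−Δȳ) = -636.2144
Denominator Σ(Δy_t−Δȳ)² = 1266.9333
r_1(Δy) = -636.2144 / 1266.9333 = -0.502

-0.502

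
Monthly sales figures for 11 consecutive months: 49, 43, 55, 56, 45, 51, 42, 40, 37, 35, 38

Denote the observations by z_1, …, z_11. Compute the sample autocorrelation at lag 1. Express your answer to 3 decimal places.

Mean z̄ = (49 + 43 + 55 + 56 + 45 + 51 + 42 + 40 + 37 + 35 + 38)/11 = 44.6364
Numerator Σ_{t=1}^{10}(z_t−z̄)(z_{t+1}−z̄) = 268.5041
Denominator Σ(z_t−z̄)² = 522.5455
r_1 = 268.5041 / 522.5455 = 0.514

0.514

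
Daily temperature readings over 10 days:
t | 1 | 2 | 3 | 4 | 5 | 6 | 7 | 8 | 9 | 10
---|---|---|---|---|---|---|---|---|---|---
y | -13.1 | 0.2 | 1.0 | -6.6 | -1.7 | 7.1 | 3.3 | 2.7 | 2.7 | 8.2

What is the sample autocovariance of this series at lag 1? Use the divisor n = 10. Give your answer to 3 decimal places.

Mean ȳ = (-13.1 + 0.2 + 1.0 − 6.6 − 1.7 + 7.1 + 3.3 + 2.7 + 2.7 + 8.2)/10 = 0.3800
Σ_{t=1}^{9}(y_t−ȳ)(y_{t+1}−ȳ) = 48.4496
γ_1 = 48.4496 / 10 = 4.845

4.845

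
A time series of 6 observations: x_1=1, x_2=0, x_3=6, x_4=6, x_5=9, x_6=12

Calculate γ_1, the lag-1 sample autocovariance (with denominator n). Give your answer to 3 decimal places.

7.815

Mean x̄ = (1 + 0 + 6 + 6 + 9 + 12)/6 = 5.6667
Deviations: -4.6667, -5.6667, 0.3333, 0.3333, 3.3333, 6.3333
Σ_{t=1}^{5}(x_t−x̄)(x_{t+1}−x̄) = 46.8889
γ_1 = 46.8889 / 6 = 7.815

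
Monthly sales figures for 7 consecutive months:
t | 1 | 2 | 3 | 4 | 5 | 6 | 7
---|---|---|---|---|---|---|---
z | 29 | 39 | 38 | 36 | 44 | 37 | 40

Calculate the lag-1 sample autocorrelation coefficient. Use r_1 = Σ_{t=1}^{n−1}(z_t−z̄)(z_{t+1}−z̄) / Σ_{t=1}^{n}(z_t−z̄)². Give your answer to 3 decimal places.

Mean z̄ = (29 + 39 + 38 + 36 + 44 + 37 + 40)/7 = 37.5714
Deviations from mean: -8.5714, 1.4286, 0.4286, -1.5714, 6.4286, -0.5714, 2.4286
Numerator Σ_{t=1}^{6}(z_t−z̄)(z_{t+1}−z̄) = -27.4694
Denominator Σ(z_t−z̄)² = 125.7143
r_1 = -27.4694 / 125.7143 = -0.219

-0.219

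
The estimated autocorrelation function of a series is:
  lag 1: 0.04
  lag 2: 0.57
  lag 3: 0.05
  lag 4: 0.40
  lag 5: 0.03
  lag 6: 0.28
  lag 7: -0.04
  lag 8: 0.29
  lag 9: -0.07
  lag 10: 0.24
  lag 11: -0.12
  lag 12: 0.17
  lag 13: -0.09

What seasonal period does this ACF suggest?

The largest autocorrelation is r_2 = 0.57, with weaker echoes at lags 4 (0.40), 6 (0.28), 8 (0.29), 10 (0.24) and 12 (0.17); the remaining lags stay at or below 0.05.
The dominant spike at lag 2 indicates a seasonal period of 2.

2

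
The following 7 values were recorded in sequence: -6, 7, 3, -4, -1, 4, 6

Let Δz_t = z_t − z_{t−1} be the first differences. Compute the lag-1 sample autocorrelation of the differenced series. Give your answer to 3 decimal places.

First differences Δz: 13, -4, -7, 3, 5, 2
Mean of differences = 2.0000
Numerator Σ(Δz_t−Δz̄)(Δz_{t+1}−Δz̄) = -18.0000
Denominator Σ(Δz_t−Δz̄)² = 248.0000
r_1(Δz) = -18.0000 / 248.0000 = -0.073

-0.073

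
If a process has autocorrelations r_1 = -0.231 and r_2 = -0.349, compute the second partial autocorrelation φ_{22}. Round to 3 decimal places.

-0.425

φ_{22} = (r_2 − r_1²) / (1 − r_1²)
r_1² = (-0.231)² = 0.053361
Numerator = -0.349 − 0.0534 = -0.4024; denominator = 1 − 0.0534 = 0.9466
φ_{22} = -0.4024 / 0.9466 = -0.425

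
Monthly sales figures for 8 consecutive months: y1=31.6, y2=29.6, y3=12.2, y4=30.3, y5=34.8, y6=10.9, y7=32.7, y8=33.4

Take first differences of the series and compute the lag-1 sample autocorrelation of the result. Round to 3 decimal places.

-0.478

First differences Δy: -2.0, -17.4, 18.1, 4.5, -23.9, 21.8, 0.7
Mean of differences = 0.2571
Numerator Σ(Δy_t−Δȳ)(Δy_{t+1}−Δȳ) = -812.8633
Denominator Σ(Δy_t−Δȳ)² = 1701.0971
r_1(Δy) = -812.8633 / 1701.0971 = -0.478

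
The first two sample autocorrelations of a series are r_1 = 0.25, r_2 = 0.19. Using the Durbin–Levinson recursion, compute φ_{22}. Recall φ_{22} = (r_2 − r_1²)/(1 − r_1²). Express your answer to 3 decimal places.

0.136

φ_{22} = (r_2 − r_1²) / (1 − r_1²)
r_1² = (0.25)² = 0.0625
Numerator = 0.19 − 0.0625 = 0.1275; denominator = 1 − 0.0625 = 0.9375
φ_{22} = 0.1275 / 0.9375 = 0.136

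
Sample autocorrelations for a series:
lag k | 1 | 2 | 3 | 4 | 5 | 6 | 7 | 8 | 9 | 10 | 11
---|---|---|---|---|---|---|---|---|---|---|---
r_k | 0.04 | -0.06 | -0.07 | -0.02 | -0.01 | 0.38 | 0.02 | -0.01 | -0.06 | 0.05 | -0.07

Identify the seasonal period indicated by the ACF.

The largest autocorrelation is r_6 = 0.38; the remaining lags stay at or below 0.05.
The dominant spike at lag 6 indicates a seasonal period of 6.

6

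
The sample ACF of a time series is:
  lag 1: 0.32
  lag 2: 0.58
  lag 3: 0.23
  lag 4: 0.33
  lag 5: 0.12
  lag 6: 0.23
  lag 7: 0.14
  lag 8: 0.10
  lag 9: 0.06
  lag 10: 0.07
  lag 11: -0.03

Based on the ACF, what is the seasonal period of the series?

The largest autocorrelation is r_2 = 0.58, with a weaker echo at lag 4 (0.33); the remaining lags stay at or below 0.32.
The dominant spike at lag 2 indicates a seasonal period of 2.

2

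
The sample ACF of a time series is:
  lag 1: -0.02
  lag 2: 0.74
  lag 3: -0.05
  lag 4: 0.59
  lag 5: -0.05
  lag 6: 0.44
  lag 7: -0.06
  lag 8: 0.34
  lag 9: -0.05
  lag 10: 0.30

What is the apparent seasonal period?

2

The largest autocorrelation is r_2 = 0.74, with weaker echoes at lags 4 (0.59), 6 (0.44), 8 (0.34) and 10 (0.30); the remaining lags stay at or below -0.02.
The dominant spike at lag 2 indicates a seasonal period of 2.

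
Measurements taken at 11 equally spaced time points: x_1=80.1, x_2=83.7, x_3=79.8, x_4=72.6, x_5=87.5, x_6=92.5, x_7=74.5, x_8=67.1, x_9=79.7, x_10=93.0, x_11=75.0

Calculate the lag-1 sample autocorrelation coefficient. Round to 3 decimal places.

-0.043

Mean x̄ = (80.1 + 83.7 + 79.8 + 72.6 + 87.5 + 92.5 + 74.5 + 67.1 + 79.7 + 93.0 + 75.0)/11 = 80.5000
Numerator Σ_{t=1}^{10}(x_t−x̄)(x_{t+1}−x̄) = -28.9200
Denominator Σ(x_t−x̄)² = 669.0000
r_1 = -28.9200 / 669.0000 = -0.043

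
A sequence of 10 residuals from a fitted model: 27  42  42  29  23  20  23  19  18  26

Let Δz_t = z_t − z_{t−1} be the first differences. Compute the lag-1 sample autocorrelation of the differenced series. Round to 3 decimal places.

First differences Δz: 15, 0, -13, -6, -3, 3, -4, -1, 8
Mean of differences = -0.1111
Numerator Σ(Δz_t−Δz̄)(Δz_{t+1}−Δz̄) = 68.3210
Denominator Σ(Δz_t−Δz̄)² = 528.8889
r_1(Δz) = 68.3210 / 528.8889 = 0.129

0.129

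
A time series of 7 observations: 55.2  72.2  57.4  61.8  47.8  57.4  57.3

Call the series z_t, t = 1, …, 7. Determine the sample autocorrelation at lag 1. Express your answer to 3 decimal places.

-0.262

Mean z̄ = (55.2 + 72.2 + 57.4 + 61.8 + 47.8 + 57.4 + 57.3)/7 = 58.4429
Numerator Σ_{t=1}^{6}(z_t−z̄)(z_{t+1}−z̄) = -85.8990
Denominator Σ(z_t−z̄)² = 327.7971
r_1 = -85.8990 / 327.7971 = -0.262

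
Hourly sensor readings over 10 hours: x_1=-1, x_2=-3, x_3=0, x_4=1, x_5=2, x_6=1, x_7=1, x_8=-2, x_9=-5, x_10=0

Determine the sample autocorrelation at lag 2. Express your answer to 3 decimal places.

Mean x̄ = (-1 − 3 + 0 + 1 + 2 + 1 + 1 − 2 − 5 + 0)/10 = -0.6000
Numerator Σ_{t=1}^{8}(x_t−x̄)(x_{t+2}−x̄) = -5.9200
Denominator Σ(x_t−x̄)² = 42.4000
r_2 = -5.9200 / 42.4000 = -0.140

-0.140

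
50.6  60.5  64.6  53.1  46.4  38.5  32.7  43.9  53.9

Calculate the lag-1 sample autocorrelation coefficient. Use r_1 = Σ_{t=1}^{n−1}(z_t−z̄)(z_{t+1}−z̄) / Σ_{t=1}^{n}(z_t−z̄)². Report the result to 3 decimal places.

0.615

Mean z̄ = (50.6 + 60.5 + 64.6 + 53.1 + 46.4 + 38.5 + 32.7 + 43.9 + 53.9)/9 = 49.3556
Numerator Σ_{t=1}^{8}(z_t−z̄)(z_{t+1}−z̄) = 508.7369
Denominator Σ(z_t−z̄)² = 826.5622
r_1 = 508.7369 / 826.5622 = 0.615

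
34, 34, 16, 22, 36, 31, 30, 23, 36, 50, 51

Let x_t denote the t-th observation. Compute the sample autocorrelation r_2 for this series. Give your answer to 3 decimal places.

Mean x̄ = (34 + 34 + 16 + 22 + 36 + 31 + 30 + 23 + 36 + 50 + 51)/11 = 33.0000
Numerator Σ_{t=1}^{9}(x_t−x̄)(x_{t+2}−x̄) = -171.0000
Denominator Σ(x_t−x̄)² = 1156.0000
r_2 = -171.0000 / 1156.0000 = -0.148

-0.148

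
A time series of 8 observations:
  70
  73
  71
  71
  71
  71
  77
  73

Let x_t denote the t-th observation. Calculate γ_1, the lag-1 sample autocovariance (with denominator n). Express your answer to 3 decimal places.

-0.033

Mean x̄ = (70 + 73 + 71 + 71 + 71 + 71 + 77 + 73)/8 = 72.1250
Deviations: -2.1250, 0.8750, -1.1250, -1.1250, -1.1250, -1.1250, 4.8750, 0.8750
Σ_{t=1}^{7}(x_t−x̄)(x_{t+1}−x̄) = -0.2656
γ_1 = -0.2656 / 8 = -0.033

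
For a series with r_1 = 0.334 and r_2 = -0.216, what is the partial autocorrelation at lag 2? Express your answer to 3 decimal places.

φ_{22} = (r_2 − r_1²) / (1 − r_1²)
r_1² = (0.334)² = 0.111556
Numerator = -0.216 − 0.1116 = -0.3276; denominator = 1 − 0.1116 = 0.8884
φ_{22} = -0.3276 / 0.8884 = -0.369

-0.369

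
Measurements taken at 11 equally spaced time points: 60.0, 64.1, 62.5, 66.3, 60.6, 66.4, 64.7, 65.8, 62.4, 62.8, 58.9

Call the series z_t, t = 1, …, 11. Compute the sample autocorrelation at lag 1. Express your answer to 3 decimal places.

Mean z̄ = (60.0 + 64.1 + 62.5 + 66.3 + 60.6 + 66.4 + 64.7 + 65.8 + 62.4 + 62.8 + 58.9)/11 = 63.1364
Numerator Σ_{t=1}^{10}(z_t−z̄)(z_{t+1}−z̄) = -12.9713
Denominator Σ(z_t−z̄)² = 66.4055
r_1 = -12.9713 / 66.4055 = -0.195

-0.195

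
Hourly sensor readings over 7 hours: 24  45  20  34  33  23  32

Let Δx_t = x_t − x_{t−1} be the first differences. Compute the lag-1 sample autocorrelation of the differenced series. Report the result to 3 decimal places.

-0.657

First differences Δx: 21, -25, 14, -1, -10, 9
Mean of differences = 1.3333
Numerator Σ(Δx_t−Δx̄)(Δx_{t+1}−Δx̄) = -941.4444
Denominator Σ(Δx_t−Δx̄)² = 1433.3333
r_1(Δx) = -941.4444 / 1433.3333 = -0.657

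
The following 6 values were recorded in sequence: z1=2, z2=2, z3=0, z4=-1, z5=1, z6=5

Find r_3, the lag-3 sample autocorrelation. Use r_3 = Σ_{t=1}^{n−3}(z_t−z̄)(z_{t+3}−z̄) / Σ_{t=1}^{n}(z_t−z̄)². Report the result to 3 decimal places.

Mean z̄ = (2 + 2 + 0 − 1 + 1 + 5)/6 = 1.5000
Deviations from mean: 0.5000, 0.5000, -1.5000, -2.5000, -0.5000, 3.5000
Numerator Σ_{t=1}^{3}(z_t−z̄)(z_{t+3}−z̄) = -6.7500
Denominator Σ(z_t−z̄)² = 21.5000
r_3 = -6.7500 / 21.5000 = -0.314

-0.314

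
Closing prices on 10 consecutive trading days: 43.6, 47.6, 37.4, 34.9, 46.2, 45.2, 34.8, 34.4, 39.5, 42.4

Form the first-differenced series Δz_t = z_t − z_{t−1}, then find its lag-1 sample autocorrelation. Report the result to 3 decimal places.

-0.072

First differences Δz: 4.0, -10.2, -2.5, 11.3, -1.0, -10.4, -0.4, 5.1, 2.9
Mean of differences = -0.1333
Numerator Σ(Δz_t−Δz̄)(Δz_{t+1}−Δz̄) = -28.6378
Denominator Σ(Δz_t−Δz̄)² = 397.5600
r_1(Δz) = -28.6378 / 397.5600 = -0.072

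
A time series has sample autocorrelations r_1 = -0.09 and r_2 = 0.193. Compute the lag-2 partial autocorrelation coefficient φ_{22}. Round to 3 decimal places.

φ_{22} = (r_2 − r_1²) / (1 − r_1²)
r_1² = (-0.09)² = 0.0081
Numerator = 0.193 − 0.0081 = 0.1849; denominator = 1 − 0.0081 = 0.9919
φ_{22} = 0.1849 / 0.9919 = 0.186

0.186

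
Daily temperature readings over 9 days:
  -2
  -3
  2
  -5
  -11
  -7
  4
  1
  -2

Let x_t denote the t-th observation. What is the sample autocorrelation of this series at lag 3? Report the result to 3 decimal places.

-0.381

Mean x̄ = (-2 − 3 + 2 − 5 − 11 − 7 + 4 + 1 − 2)/9 = -2.5556
Σ(x_t−x̄)(x_{t+3}−x̄) = (-1.3580) + (3.7531) + (-20.2469) + (-16.0247) + (-30.0247) + (-2.4691) = -66.3704
Denominator Σ(x_t−x̄)² = 174.2222
r_3 = -66.3704 / 174.2222 = -0.381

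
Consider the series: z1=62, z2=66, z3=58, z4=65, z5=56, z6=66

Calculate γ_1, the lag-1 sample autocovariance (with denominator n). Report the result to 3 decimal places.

Mean z̄ = (62 + 66 + 58 + 65 + 56 + 66)/6 = 62.1667
Deviations: -0.1667, 3.8333, -4.1667, 2.8333, -6.1667, 3.8333
Σ_{t=1}^{5}(z_t−z̄)(z_{t+1}−z̄) = -69.5278
γ_1 = -69.5278 / 6 = -11.588

-11.588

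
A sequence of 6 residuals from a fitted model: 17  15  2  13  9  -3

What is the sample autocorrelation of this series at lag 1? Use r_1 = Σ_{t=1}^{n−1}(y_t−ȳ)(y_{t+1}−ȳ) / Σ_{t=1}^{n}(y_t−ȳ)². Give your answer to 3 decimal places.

-0.070

Mean ȳ = (17 + 15 + 2 + 13 + 9 − 3)/6 = 8.8333
Deviations from mean: 8.1667, 6.1667, -6.8333, 4.1667, 0.1667, -11.8333
Numerator Σ_{t=1}^{5}(y_t−ȳ)(y_{t+1}−ȳ) = -21.5278
Denominator Σ(y_t−ȳ)² = 308.8333
r_1 = -21.5278 / 308.8333 = -0.070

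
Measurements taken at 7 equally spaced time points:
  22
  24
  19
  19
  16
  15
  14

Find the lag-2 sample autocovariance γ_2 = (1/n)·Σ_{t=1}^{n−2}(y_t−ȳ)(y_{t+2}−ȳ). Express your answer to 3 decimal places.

Mean ȳ = (22 + 24 + 19 + 19 + 16 + 15 + 14)/7 = 18.4286
Deviations: 3.5714, 5.5714, 0.5714, 0.5714, -2.4286, -3.4286, -4.4286
Σ_{t=1}^{5}(y_t−ȳ)(y_{t+2}−ȳ) = 12.6327
γ_2 = 12.6327 / 7 = 1.805

1.805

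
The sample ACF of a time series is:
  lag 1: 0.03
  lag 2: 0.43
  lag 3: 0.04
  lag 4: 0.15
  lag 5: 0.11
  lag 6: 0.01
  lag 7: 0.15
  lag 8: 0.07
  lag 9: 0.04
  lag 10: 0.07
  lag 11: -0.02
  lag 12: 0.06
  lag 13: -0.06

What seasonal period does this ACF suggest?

2

The largest autocorrelation is r_2 = 0.43; the remaining lags stay at or below 0.15.
The dominant spike at lag 2 indicates a seasonal period of 2.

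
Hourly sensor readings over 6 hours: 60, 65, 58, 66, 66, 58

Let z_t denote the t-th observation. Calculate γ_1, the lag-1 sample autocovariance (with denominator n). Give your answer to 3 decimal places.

-5.866

Mean z̄ = (60 + 65 + 58 + 66 + 66 + 58)/6 = 62.1667
Σ_{t=1}^{5}(z_t−z̄)(z_{t+1}−z̄) = -35.1944
γ_1 = -35.1944 / 6 = -5.866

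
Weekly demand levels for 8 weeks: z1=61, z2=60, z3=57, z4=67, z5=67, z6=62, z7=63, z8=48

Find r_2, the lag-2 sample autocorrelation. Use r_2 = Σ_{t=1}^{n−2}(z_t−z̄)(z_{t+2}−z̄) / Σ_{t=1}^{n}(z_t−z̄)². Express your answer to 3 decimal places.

-0.084

Mean z̄ = (61 + 60 + 57 + 67 + 67 + 62 + 63 + 48)/8 = 60.6250
Σ(z_t−z̄)(z_{t+2}−z̄) = (-1.3594) + (-3.9844) + (-23.1094) + (8.7656) + (15.1406) + (-17.3594) = -21.9063
Denominator Σ(z_t−z̄)² = 261.8750
r_2 = -21.9063 / 261.8750 = -0.084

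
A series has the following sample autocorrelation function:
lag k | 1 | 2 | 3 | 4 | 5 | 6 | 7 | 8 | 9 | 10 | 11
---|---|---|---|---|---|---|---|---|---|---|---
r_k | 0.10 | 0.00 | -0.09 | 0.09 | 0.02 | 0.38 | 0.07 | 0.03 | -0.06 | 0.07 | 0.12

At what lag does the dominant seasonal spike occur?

The largest autocorrelation is r_6 = 0.38; the remaining lags stay at or below 0.12.
The dominant spike at lag 6 indicates a seasonal period of 6.

6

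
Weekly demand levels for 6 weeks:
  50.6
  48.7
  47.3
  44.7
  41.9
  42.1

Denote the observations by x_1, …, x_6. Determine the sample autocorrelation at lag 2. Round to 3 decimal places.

0.034

Mean x̄ = (50.6 + 48.7 + 47.3 + 44.7 + 41.9 + 42.1)/6 = 45.8833
Numerator Σ_{t=1}^{4}(x_t−x̄)(x_{t+2}−x̄) = 2.1828
Denominator Σ(x_t−x̄)² = 63.7683
r_2 = 2.1828 / 63.7683 = 0.034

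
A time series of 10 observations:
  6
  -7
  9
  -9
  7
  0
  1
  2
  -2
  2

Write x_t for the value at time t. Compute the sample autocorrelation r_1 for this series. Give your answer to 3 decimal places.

-0.853

Mean x̄ = (6 − 7 + 9 − 9 + 7 + 0 + 1 + 2 − 2 + 2)/10 = 0.9000
Numerator Σ_{t=1}^{9}(x_t−x̄)(x_{t+1}−x̄) = -256.7100
Denominator Σ(x_t−x̄)² = 300.9000
r_1 = -256.7100 / 300.9000 = -0.853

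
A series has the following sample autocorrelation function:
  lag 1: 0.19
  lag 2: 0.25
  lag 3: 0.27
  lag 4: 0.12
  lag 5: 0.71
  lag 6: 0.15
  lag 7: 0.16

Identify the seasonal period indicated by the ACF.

5

The largest autocorrelation is r_5 = 0.71; the remaining lags stay at or below 0.27.
The dominant spike at lag 5 indicates a seasonal period of 5.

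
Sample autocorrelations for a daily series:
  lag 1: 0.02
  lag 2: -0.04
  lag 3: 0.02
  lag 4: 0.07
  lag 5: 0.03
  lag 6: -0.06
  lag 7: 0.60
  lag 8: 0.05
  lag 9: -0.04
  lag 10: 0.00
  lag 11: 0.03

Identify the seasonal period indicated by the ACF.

7

The largest autocorrelation is r_7 = 0.60; the remaining lags stay at or below 0.07.
The dominant spike at lag 7 indicates a seasonal period of 7.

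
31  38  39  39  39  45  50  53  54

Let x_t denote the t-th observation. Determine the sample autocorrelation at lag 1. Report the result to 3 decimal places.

0.607

Mean x̄ = (31 + 38 + 39 + 39 + 39 + 45 + 50 + 53 + 54)/9 = 43.1111
Numerator Σ_{t=1}^{8}(x_t−x̄)(x_{t+1}−x̄) = 297.7654
Denominator Σ(x_t−x̄)² = 490.8889
r_1 = 297.7654 / 490.8889 = 0.607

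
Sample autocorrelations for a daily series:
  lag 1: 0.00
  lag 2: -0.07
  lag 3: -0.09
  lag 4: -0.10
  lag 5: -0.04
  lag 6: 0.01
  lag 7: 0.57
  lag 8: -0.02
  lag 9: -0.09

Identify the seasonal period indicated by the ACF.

The largest autocorrelation is r_7 = 0.57; the remaining lags stay at or below 0.01.
The dominant spike at lag 7 indicates a seasonal period of 7.

7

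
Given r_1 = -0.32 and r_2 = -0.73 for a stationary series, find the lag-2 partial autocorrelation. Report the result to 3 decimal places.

φ_{22} = (r_2 − r_1²) / (1 − r_1²)
r_1² = (-0.32)² = 0.1024
Numerator = -0.73 − 0.1024 = -0.8324; denominator = 1 − 0.1024 = 0.8976
φ_{22} = -0.8324 / 0.8976 = -0.927

-0.927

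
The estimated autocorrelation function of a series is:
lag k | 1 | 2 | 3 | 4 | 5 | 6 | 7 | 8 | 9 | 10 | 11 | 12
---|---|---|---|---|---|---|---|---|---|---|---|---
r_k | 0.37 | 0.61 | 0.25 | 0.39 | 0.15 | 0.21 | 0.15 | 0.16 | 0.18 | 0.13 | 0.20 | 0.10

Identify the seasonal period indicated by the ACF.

The largest autocorrelation is r_2 = 0.61, with a weaker echo at lag 4 (0.39); the remaining lags stay at or below 0.37.
The dominant spike at lag 2 indicates a seasonal period of 2.

2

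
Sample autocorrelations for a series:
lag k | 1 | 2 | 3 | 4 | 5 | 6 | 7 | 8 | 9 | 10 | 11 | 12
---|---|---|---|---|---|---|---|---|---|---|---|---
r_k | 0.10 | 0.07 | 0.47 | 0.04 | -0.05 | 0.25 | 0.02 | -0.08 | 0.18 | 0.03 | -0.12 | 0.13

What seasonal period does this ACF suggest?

The largest autocorrelation is r_3 = 0.47, with weaker echoes at lags 6 (0.25) and 9 (0.18); the remaining lags stay at or below 0.13.
The dominant spike at lag 3 indicates a seasonal period of 3.

3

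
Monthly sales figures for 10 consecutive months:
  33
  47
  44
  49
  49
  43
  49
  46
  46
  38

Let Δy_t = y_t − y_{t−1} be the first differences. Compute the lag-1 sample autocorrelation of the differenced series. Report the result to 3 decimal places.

First differences Δy: 14, -3, 5, 0, -6, 6, -3, 0, -8
Mean of differences = 0.5556
Numerator Σ(Δy_t−Δȳ)(Δy_{t+1}−Δȳ) = -110.7531
Denominator Σ(Δy_t−Δȳ)² = 372.2222
r_1(Δy) = -110.7531 / 372.2222 = -0.298

-0.298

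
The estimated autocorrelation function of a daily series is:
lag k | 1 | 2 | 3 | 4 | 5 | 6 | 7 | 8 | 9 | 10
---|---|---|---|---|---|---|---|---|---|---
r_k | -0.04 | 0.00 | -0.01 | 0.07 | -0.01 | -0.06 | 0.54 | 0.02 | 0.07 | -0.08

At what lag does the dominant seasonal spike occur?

The largest autocorrelation is r_7 = 0.54; the remaining lags stay at or below 0.07.
The dominant spike at lag 7 indicates a seasonal period of 7.

7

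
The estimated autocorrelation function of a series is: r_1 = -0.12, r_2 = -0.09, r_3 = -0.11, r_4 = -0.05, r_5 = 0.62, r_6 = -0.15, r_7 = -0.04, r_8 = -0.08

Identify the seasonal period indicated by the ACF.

5

The largest autocorrelation is r_5 = 0.62; the remaining lags stay at or below -0.04.
The dominant spike at lag 5 indicates a seasonal period of 5.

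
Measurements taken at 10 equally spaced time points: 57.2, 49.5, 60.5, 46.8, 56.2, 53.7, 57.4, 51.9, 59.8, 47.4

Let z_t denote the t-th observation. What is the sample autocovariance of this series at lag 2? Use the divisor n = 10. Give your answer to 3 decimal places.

11.125

Mean z̄ = (57.2 + 49.5 + 60.5 + 46.8 + 56.2 + 53.7 + 57.4 + 51.9 + 59.8 + 47.4)/10 = 54.0400
Σ_{t=1}^{8}(z_t−z̄)(z_{t+2}−z̄) = 111.2468
γ_2 = 111.2468 / 10 = 11.125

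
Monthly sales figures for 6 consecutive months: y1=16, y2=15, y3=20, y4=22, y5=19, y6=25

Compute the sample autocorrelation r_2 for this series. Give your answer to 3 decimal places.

0.007

Mean ȳ = (16 + 15 + 20 + 22 + 19 + 25)/6 = 19.5000
Deviations from mean: -3.5000, -4.5000, 0.5000, 2.5000, -0.5000, 5.5000
Σ(y_t−ȳ)(y_{t+2}−ȳ) = (-1.7500) + (-11.2500) + (-0.2500) + (13.7500) = 0.5000
Denominator Σ(y_t−ȳ)² = 69.5000
r_2 = 0.5000 / 69.5000 = 0.007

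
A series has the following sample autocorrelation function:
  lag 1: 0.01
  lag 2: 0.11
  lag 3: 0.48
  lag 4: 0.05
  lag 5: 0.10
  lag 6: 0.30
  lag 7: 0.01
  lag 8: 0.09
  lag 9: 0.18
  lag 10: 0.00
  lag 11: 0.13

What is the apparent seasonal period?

3

The largest autocorrelation is r_3 = 0.48, with weaker echoes at lags 6 (0.30) and 9 (0.18); the remaining lags stay at or below 0.13.
The dominant spike at lag 3 indicates a seasonal period of 3.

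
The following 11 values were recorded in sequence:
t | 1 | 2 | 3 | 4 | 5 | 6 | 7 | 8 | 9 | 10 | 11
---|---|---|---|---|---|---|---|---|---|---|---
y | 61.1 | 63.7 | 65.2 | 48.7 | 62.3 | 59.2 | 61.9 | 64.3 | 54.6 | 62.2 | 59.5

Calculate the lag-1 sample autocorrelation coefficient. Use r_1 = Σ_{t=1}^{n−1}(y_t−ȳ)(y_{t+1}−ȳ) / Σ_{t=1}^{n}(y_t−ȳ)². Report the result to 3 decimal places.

-0.404

Mean ȳ = (61.1 + 63.7 + 65.2 + 48.7 + 62.3 + 59.2 + 61.9 + 64.3 + 54.6 + 62.2 + 59.5)/11 = 60.2455
Numerator Σ_{t=1}^{10}(y_t−ȳ)(y_{t+1}−ȳ) = -93.4057
Denominator Σ(y_t−ȳ)² = 231.2473
r_1 = -93.4057 / 231.2473 = -0.404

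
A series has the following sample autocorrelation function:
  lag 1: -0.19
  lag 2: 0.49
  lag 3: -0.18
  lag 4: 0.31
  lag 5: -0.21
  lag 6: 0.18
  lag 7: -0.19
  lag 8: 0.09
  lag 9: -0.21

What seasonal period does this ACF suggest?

2

The largest autocorrelation is r_2 = 0.49, with weaker echoes at lags 4 (0.31) and 6 (0.18); the remaining lags stay at or below 0.09.
The dominant spike at lag 2 indicates a seasonal period of 2.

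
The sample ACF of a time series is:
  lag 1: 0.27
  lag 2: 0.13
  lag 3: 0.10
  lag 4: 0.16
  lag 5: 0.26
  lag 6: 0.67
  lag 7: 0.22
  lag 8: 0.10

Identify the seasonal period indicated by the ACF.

The largest autocorrelation is r_6 = 0.67; the remaining lags stay at or below 0.27.
The dominant spike at lag 6 indicates a seasonal period of 6.

6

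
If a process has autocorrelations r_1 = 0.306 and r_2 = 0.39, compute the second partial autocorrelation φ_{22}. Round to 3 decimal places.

φ_{22} = (r_2 − r_1²) / (1 − r_1²)
r_1² = (0.306)² = 0.093636
Numerator = 0.39 − 0.0936 = 0.2964; denominator = 1 − 0.0936 = 0.9064
φ_{22} = 0.2964 / 0.9064 = 0.327

0.327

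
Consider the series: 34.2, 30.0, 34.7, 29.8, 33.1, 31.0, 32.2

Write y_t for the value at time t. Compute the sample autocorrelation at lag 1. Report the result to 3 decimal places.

-0.835

Mean ȳ = (34.2 + 30.0 + 34.7 + 29.8 + 33.1 + 31.0 + 32.2)/7 = 32.1429
Deviations from mean: 2.0571, -2.1429, 2.5571, -2.3429, 0.9571, -1.1429, 0.0571
Numerator Σ_{t=1}^{6}(y_t−ȳ)(y_{t+1}−ȳ) = -19.2804
Denominator Σ(y_t−ȳ)² = 23.0771
r_1 = -19.2804 / 23.0771 = -0.835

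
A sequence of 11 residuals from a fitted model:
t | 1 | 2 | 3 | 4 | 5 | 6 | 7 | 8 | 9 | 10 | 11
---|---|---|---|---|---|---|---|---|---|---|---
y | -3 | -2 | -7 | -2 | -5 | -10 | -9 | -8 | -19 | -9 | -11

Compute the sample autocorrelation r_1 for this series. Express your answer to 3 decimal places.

Mean ȳ = (-3 − 2 − 7 − 2 − 5 − 10 − 9 − 8 − 19 − 9 − 11)/11 = -7.7273
Numerator Σ_{t=1}^{10}(y_t−ȳ)(y_{t+1}−ȳ) = 69.6529
Denominator Σ(y_t−ȳ)² = 242.1818
r_1 = 69.6529 / 242.1818 = 0.288

0.288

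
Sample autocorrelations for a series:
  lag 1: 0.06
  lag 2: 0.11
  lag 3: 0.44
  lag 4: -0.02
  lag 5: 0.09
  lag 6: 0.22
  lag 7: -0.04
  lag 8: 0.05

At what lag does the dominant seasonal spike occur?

3

The largest autocorrelation is r_3 = 0.44, with a weaker echo at lag 6 (0.22); the remaining lags stay at or below 0.11.
The dominant spike at lag 3 indicates a seasonal period of 3.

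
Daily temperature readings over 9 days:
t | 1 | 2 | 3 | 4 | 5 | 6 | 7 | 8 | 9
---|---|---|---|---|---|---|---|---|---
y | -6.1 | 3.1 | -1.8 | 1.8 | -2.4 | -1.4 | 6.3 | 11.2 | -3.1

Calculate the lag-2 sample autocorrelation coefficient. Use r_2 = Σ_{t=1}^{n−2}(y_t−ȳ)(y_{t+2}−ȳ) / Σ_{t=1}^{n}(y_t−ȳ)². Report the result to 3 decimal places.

Mean ȳ = (-6.1 + 3.1 − 1.8 + 1.8 − 2.4 − 1.4 + 6.3 + 11.2 − 3.1)/9 = 0.8444
Σ(y_t−ȳ)(y_{t+2}−ȳ) = (18.3642) + (2.1553) + (8.5798) + (-2.1447) + (-17.7002) + (-23.2425) + (-21.5191) = -35.5073
Denominator Σ(y_t−ȳ)² = 229.3422
r_2 = -35.5073 / 229.3422 = -0.155

-0.155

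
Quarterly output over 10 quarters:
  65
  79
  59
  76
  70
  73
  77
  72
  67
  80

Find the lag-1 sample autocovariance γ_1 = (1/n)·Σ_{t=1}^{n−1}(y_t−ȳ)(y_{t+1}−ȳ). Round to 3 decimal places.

Mean ȳ = (65 + 79 + 59 + 76 + 70 + 73 + 77 + 72 + 67 + 80)/10 = 71.8000
Σ_{t=1}^{9}(y_t−ȳ)(y_{t+1}−ȳ) = -237.6400
γ_1 = -237.6400 / 10 = -23.764

-23.764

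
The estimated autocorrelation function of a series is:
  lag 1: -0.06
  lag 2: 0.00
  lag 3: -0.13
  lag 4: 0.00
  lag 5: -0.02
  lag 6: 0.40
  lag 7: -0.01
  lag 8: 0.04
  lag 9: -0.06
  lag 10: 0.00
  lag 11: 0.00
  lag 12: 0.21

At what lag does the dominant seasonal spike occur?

6

The largest autocorrelation is r_6 = 0.40, with a weaker echo at lag 12 (0.21); the remaining lags stay at or below 0.04.
The dominant spike at lag 6 indicates a seasonal period of 6.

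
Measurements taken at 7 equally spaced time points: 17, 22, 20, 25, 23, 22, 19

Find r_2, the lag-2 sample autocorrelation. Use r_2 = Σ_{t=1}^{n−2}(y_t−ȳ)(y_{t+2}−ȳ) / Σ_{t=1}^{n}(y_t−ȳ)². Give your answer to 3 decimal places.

0.122

Mean ȳ = (17 + 22 + 20 + 25 + 23 + 22 + 19)/7 = 21.1429
Deviations from mean: -4.1429, 0.8571, -1.1429, 3.8571, 1.8571, 0.8571, -2.1429
Σ(y_t−ȳ)(y_{t+2}−ȳ) = (4.7347) + (3.3061) + (-2.1224) + (3.3061) + (-3.9796) = 5.2449
Denominator Σ(y_t−ȳ)² = 42.8571
r_2 = 5.2449 / 42.8571 = 0.122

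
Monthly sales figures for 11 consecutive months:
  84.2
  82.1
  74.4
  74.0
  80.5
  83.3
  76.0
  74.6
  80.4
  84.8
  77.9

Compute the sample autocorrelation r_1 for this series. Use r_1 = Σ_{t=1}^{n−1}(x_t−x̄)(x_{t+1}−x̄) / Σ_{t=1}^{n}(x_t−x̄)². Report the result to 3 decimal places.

Mean x̄ = (84.2 + 82.1 + 74.4 + 74.0 + 80.5 + 83.3 + 76.0 + 74.6 + 80.4 + 84.8 + 77.9)/11 = 79.2909
Numerator Σ_{t=1}^{10}(x_t−x̄)(x_{t+1}−x̄) = 19.8672
Denominator Σ(x_t−x̄)² = 167.7891
r_1 = 19.8672 / 167.7891 = 0.118

0.118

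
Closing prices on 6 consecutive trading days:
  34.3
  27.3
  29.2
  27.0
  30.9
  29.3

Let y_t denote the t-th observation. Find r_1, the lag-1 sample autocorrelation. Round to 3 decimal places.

-0.343

Mean ȳ = (34.3 + 27.3 + 29.2 + 27.0 + 30.9 + 29.3)/6 = 29.6667
Numerator Σ_{t=1}^{5}(y_t−ȳ)(y_{t+1}−ȳ) = -12.3578
Denominator Σ(y_t−ȳ)² = 36.0533
r_1 = -12.3578 / 36.0533 = -0.343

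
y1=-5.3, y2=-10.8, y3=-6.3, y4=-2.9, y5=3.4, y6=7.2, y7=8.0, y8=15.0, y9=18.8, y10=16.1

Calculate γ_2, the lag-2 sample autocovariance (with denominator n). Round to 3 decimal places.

Mean ȳ = (-5.3 − 10.8 − 6.3 − 2.9 + 3.4 + 7.2 + 8.0 + 15.0 + 18.8 + 16.1)/10 = 4.3200
Σ_{t=1}^{8}(y_t−ȳ)(y_{t+2}−ȳ) = 406.7772
γ_2 = 406.7772 / 10 = 40.678

40.678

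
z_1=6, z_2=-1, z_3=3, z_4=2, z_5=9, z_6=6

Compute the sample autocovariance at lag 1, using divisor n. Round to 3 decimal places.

Mean z̄ = (6 − 1 + 3 + 2 + 9 + 6)/6 = 4.1667
Deviations: 1.8333, -5.1667, -1.1667, -2.1667, 4.8333, 1.8333
Σ_{t=1}^{5}(z_t−z̄)(z_{t+1}−z̄) = -2.5278
γ_1 = -2.5278 / 6 = -0.421

-0.421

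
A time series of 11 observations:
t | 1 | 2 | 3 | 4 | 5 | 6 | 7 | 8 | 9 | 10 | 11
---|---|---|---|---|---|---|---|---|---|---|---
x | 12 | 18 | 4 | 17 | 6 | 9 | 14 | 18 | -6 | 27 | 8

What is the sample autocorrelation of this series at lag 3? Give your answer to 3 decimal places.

0.030

Mean x̄ = (12 + 18 + 4 + 17 + 6 + 9 + 14 + 18 − 6 + 27 + 8)/11 = 11.5455
Numerator Σ_{t=1}^{8}(x_t−x̄)(x_{t+3}−x̄) = 23.1983
Denominator Σ(x_t−x̄)² = 772.7273
r_3 = 23.1983 / 772.7273 = 0.030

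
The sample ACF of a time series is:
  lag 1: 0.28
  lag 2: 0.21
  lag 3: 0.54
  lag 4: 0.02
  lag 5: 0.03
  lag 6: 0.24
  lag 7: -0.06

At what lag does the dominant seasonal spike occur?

The largest autocorrelation is r_3 = 0.54; the remaining lags stay at or below 0.28. The elevated value at lag 1 (0.28), dropping to 0.21 at lag 2, reflects decaying short-term dependence rather than seasonality.
The dominant spike at lag 3 indicates a seasonal period of 3.

3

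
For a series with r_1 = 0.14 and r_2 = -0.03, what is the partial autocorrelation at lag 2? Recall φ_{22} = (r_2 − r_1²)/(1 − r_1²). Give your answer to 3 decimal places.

-0.051

φ_{22} = (r_2 − r_1²) / (1 − r_1²)
r_1² = (0.14)² = 0.0196
Numerator = -0.03 − 0.0196 = -0.0496; denominator = 1 − 0.0196 = 0.9804
φ_{22} = -0.0496 / 0.9804 = -0.051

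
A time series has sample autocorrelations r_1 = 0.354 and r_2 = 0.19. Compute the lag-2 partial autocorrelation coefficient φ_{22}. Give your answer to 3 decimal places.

0.074

φ_{22} = (r_2 − r_1²) / (1 − r_1²)
r_1² = (0.354)² = 0.125316
Numerator = 0.19 − 0.1253 = 0.0647; denominator = 1 − 0.1253 = 0.8747
φ_{22} = 0.0647 / 0.8747 = 0.074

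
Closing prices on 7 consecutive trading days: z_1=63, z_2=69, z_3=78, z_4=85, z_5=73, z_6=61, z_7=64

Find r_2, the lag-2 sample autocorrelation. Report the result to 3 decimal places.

-0.456

Mean z̄ = (63 + 69 + 78 + 85 + 73 + 61 + 64)/7 = 70.4286
Numerator Σ_{t=1}^{5}(z_t−z̄)(z_{t+2}−z̄) = -211.5102
Denominator Σ(z_t−z̄)² = 463.7143
r_2 = -211.5102 / 463.7143 = -0.456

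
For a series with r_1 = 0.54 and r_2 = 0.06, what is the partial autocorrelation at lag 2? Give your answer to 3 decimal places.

φ_{22} = (r_2 − r_1²) / (1 − r_1²)
r_1² = (0.54)² = 0.2916
Numerator = 0.06 − 0.2916 = -0.2316; denominator = 1 − 0.2916 = 0.7084
φ_{22} = -0.2316 / 0.7084 = -0.327

-0.327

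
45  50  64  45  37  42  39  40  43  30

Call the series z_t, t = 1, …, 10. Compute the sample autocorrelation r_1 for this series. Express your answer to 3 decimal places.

Mean z̄ = (45 + 50 + 64 + 45 + 37 + 42 + 39 + 40 + 43 + 30)/10 = 43.5000
Numerator Σ_{t=1}^{9}(z_t−z̄)(z_{t+1}−z̄) = 204.7500
Denominator Σ(z_t−z̄)² = 726.5000
r_1 = 204.7500 / 726.5000 = 0.282

0.282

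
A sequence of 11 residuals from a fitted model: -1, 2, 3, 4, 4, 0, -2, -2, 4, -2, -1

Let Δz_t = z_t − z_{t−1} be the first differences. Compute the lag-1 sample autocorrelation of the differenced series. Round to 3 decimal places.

-0.288

First differences Δz: 3, 1, 1, 0, -4, -2, 0, 6, -6, 1
Mean of differences = 0.0000
Numerator Σ(Δz_t−Δz̄)(Δz_{t+1}−Δz̄) = -30.0000
Denominator Σ(Δz_t−Δz̄)² = 104.0000
r_1(Δz) = -30.0000 / 104.0000 = -0.288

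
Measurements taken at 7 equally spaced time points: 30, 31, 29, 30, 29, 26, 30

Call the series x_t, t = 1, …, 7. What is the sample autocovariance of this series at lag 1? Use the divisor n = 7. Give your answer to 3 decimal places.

-0.155

Mean x̄ = (30 + 31 + 29 + 30 + 29 + 26 + 30)/7 = 29.2857
Deviations: 0.7143, 1.7143, -0.2857, 0.7143, -0.2857, -3.2857, 0.7143
Σ_{t=1}^{6}(x_t−x̄)(x_{t+1}−x̄) = -1.0816
γ_1 = -1.0816 / 7 = -0.155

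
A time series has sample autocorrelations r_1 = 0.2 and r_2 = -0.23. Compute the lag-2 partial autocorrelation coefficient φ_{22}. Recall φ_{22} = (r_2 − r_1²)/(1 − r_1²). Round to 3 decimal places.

φ_{22} = (r_2 − r_1²) / (1 − r_1²)
r_1² = (0.2)² = 0.04
Numerator = -0.23 − 0.0400 = -0.2700; denominator = 1 − 0.0400 = 0.9600
φ_{22} = -0.2700 / 0.9600 = -0.281

-0.281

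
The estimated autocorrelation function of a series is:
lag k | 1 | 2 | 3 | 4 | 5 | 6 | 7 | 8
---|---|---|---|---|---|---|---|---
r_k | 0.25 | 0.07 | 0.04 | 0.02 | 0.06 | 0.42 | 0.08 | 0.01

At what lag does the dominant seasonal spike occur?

The largest autocorrelation is r_6 = 0.42; the remaining lags stay at or below 0.25. The elevated value at lag 1 (0.25), dropping to 0.07 at lag 2, reflects decaying short-term dependence rather than seasonality.
The dominant spike at lag 6 indicates a seasonal period of 6.

6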